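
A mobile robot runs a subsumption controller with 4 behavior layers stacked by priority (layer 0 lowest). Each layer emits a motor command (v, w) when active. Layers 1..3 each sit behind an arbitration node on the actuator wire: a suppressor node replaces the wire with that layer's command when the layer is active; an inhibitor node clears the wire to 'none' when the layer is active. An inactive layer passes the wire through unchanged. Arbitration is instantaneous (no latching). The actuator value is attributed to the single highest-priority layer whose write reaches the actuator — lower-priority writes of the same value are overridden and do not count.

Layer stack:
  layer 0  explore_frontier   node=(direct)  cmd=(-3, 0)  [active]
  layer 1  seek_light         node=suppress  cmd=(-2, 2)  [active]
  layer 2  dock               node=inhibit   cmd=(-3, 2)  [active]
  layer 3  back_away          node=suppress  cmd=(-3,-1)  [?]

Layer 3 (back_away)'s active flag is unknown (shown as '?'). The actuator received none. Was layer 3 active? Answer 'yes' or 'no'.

If layer 3 is active=yes:
  actuator would be (-3, -1)
If layer 3 is active=no:
  actuator would be none
Observed none, so layer 3 was idle.

no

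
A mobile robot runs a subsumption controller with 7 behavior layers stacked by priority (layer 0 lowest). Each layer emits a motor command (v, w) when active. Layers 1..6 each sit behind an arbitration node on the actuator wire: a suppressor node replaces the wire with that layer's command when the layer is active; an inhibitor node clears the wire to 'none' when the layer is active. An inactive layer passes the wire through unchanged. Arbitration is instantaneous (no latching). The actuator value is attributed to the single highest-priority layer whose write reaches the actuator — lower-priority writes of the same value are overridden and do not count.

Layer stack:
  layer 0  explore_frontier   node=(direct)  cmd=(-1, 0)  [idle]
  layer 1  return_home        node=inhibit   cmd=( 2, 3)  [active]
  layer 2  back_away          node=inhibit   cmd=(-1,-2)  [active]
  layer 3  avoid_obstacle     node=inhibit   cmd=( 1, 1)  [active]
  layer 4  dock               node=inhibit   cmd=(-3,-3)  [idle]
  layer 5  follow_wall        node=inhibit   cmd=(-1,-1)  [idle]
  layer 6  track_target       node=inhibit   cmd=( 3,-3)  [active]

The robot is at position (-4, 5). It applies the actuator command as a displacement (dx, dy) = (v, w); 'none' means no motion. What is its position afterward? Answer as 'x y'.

L0 explore_frontier: idle → wire = none
L1 return_home: active, inhibitor → wire = none
L2 back_away: active, inhibitor → wire = none
L3 avoid_obstacle: active, inhibitor → wire = none
L4 dock: idle → wire stays none
L5 follow_wall: idle → wire stays none
L6 track_target: active, inhibitor → wire = none
actuator = none
position: (-4, 5) + none = (-4, 5)

-4 5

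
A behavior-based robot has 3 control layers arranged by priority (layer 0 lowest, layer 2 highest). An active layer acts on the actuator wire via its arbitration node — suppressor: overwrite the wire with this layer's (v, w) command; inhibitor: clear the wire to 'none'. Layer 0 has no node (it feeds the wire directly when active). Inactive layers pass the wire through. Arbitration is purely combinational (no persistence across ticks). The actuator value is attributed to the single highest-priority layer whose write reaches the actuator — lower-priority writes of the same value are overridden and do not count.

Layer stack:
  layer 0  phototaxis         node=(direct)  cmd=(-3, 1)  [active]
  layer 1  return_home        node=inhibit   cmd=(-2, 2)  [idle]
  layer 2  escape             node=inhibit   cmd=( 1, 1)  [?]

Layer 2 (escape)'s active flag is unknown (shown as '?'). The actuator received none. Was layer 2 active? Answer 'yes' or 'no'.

If layer 2 is active=yes:
  actuator would be none
If layer 2 is active=no:
  actuator would be (-3, 1)
Observed none, so layer 2 was active.

yes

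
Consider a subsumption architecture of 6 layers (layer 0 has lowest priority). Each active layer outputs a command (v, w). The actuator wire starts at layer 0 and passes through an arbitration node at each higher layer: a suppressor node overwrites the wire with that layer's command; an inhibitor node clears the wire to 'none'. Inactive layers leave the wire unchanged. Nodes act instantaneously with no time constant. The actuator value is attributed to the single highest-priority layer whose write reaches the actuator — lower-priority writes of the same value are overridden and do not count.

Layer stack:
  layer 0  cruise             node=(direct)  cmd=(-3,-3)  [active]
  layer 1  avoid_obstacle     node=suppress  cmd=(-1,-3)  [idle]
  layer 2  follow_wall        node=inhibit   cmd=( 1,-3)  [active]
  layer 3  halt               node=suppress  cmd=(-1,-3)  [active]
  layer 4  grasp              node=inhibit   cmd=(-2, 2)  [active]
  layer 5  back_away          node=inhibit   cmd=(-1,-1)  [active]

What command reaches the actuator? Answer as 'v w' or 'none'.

L0 cruise: active, feeds wire = (-3, -3)
L1 avoid_obstacle: idle → wire stays (-3, -3)
L2 follow_wall: active, inhibitor → wire = none
L3 halt: active, suppressor → wire = (-1, -3)
L4 grasp: active, inhibitor → wire = none
L5 back_away: active, inhibitor → wire = none
actuator = none

none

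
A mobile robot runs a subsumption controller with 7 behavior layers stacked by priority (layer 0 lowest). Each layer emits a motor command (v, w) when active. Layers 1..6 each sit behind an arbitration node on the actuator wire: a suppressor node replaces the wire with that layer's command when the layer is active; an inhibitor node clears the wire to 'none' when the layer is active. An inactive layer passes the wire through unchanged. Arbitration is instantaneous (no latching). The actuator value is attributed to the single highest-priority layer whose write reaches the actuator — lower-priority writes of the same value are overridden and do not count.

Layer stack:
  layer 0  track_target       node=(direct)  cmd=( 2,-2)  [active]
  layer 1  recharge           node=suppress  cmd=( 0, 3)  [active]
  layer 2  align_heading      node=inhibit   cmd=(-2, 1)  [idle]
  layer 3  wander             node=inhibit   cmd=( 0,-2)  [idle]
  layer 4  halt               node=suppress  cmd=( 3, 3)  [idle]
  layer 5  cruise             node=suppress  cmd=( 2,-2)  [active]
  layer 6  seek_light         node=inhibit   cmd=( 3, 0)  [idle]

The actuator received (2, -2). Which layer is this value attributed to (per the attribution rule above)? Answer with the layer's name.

L0 track_target: active, feeds wire = (2, -2)
L1 recharge: active, suppressor → wire = (0, 3)
L2 align_heading: idle → wire stays (0, 3)
L3 wander: idle → wire stays (0, 3)
L4 halt: idle → wire stays (0, 3)
L5 cruise: active, suppressor → wire = (2, -2)
L6 seek_light: idle → wire stays (2, -2)
actuator = (2, -2)
last writer: layer 5 = cruise

cruise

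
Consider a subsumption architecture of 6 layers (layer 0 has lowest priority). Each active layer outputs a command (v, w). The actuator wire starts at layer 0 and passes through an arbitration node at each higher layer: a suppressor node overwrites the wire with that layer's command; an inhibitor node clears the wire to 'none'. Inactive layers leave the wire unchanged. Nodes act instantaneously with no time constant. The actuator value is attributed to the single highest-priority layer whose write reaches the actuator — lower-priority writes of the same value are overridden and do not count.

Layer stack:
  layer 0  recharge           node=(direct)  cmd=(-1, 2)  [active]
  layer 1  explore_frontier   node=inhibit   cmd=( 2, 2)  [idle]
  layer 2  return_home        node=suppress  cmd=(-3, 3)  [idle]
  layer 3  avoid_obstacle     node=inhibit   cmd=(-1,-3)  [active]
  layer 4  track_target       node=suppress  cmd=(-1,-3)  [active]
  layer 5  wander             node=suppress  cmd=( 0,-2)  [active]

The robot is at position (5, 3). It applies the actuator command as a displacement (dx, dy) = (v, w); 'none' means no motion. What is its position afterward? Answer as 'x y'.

5 1

[0] recharge on; wire := (-1, 2)
[1] explore_frontier off; pass (-1, 2)
[2] return_home off; pass (-1, 2)
[3] avoid_obstacle on (inhibit); wire := none
[4] track_target on (suppress); wire := (-1, -3)
[5] wander on (suppress); wire := (0, -2)
output (0, -2)
position: (5, 3) + (0, -2) = (5, 1)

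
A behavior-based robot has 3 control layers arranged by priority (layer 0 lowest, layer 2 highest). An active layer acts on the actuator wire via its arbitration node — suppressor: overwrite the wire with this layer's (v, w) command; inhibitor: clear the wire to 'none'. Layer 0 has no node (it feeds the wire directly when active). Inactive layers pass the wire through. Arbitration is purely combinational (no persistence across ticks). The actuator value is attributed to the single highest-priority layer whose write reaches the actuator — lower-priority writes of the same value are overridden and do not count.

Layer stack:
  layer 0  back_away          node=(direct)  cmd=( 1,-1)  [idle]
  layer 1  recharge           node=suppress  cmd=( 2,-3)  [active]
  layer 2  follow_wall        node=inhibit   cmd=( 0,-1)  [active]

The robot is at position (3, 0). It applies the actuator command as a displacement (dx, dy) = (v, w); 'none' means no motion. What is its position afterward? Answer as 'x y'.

3 0

layer 0 (back_away) idle — none
layer 1 (recharge) active — suppresses: (2, -3)
layer 2 (follow_wall) active — inhibits: none
→ actuator none
position: (3, 0) + none = (3, 0)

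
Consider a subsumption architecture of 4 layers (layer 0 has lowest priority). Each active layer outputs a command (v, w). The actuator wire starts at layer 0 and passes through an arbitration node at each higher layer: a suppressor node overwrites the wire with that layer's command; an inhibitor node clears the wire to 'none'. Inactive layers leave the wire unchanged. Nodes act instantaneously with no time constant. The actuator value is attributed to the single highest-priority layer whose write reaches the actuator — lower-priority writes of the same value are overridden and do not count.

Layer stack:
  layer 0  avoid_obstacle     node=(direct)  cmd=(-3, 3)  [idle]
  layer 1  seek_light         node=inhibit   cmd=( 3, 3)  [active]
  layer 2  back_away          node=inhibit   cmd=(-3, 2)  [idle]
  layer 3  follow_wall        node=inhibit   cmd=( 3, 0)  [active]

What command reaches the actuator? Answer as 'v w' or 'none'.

none

L0 avoid_obstacle: idle → wire = none
L1 seek_light: active, inhibitor → wire = none
L2 back_away: idle → wire stays none
L3 follow_wall: active, inhibitor → wire = none
actuator = none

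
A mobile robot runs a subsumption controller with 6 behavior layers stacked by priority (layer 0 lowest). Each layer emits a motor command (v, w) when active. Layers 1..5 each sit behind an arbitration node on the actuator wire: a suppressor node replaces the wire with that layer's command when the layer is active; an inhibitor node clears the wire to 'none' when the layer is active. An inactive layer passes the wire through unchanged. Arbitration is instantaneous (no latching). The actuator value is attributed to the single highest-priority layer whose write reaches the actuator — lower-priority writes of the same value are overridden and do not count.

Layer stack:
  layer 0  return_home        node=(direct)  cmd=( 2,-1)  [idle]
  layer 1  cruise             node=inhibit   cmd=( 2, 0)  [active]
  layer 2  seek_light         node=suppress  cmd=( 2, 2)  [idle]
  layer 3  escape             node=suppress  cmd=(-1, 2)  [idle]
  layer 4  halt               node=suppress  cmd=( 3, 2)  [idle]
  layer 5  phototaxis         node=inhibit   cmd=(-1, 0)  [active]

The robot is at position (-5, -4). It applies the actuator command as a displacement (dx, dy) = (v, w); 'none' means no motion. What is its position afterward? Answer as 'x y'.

-5 -4

layer 0 (return_home) idle — none
layer 1 (cruise) active — inhibits: none
layer 2 (seek_light) idle — unchanged: none
layer 3 (escape) idle — unchanged: none
layer 4 (halt) idle — unchanged: none
layer 5 (phototaxis) active — inhibits: none
→ actuator none
position: (-5, -4) + none = (-5, -4)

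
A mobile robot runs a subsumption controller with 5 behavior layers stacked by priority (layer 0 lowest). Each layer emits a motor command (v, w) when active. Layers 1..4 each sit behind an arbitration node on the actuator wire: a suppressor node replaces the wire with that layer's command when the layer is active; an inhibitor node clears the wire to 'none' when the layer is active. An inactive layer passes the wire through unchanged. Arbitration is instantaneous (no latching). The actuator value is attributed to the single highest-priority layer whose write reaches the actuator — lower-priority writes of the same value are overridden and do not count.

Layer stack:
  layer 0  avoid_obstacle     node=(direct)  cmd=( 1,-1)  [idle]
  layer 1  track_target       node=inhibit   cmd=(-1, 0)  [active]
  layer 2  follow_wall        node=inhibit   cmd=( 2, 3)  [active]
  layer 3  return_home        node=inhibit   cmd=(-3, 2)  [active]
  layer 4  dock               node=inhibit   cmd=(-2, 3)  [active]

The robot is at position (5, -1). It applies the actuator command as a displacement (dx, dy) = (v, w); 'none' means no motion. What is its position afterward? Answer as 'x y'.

[0] avoid_obstacle off; wire := none
[1] track_target on (inhibit); wire := none
[2] follow_wall on (inhibit); wire := none
[3] return_home on (inhibit); wire := none
[4] dock on (inhibit); wire := none
output none
position: (5, -1) + none = (5, -1)

5 -1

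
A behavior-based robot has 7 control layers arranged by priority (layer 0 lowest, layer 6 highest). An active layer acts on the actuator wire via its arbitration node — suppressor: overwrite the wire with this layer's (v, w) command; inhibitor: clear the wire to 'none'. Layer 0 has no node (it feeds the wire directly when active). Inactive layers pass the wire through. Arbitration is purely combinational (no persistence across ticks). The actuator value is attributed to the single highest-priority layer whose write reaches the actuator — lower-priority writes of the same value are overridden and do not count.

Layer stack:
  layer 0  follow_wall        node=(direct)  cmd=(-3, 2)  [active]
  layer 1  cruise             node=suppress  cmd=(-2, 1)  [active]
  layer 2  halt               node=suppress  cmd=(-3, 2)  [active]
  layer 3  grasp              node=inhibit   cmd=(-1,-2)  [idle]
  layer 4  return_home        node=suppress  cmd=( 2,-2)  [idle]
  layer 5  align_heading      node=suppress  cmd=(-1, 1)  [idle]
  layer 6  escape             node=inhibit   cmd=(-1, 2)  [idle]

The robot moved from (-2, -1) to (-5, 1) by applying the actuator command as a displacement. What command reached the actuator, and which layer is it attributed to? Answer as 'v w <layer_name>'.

-3 2 halt

displacement = (-5, 1) − (-2, -1) = (-3, 2)
L0 follow_wall: active, feeds wire = (-3, 2)
L1 cruise: active, suppressor → wire = (-2, 1)
L2 halt: active, suppressor → wire = (-3, 2)
L3 grasp: idle → wire stays (-3, 2)
L4 return_home: idle → wire stays (-3, 2)
L5 align_heading: idle → wire stays (-3, 2)
L6 escape: idle → wire stays (-3, 2)
actuator = (-3, 2) — from layer 2 (halt)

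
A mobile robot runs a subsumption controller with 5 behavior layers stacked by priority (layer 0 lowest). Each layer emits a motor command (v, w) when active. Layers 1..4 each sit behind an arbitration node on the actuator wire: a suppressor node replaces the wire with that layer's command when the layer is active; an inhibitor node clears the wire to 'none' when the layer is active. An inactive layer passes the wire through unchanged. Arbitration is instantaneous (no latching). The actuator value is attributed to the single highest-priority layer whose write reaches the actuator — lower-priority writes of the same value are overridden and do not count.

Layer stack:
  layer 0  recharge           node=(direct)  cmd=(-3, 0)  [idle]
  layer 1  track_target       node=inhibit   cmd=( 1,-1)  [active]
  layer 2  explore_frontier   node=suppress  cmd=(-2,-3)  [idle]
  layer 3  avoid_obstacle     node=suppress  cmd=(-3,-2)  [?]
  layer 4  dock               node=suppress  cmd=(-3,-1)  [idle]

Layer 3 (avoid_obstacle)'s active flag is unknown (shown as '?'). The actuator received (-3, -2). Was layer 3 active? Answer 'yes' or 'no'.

If layer 3 is active=yes:
  actuator would be (-3, -2)
If layer 3 is active=no:
  actuator would be none
Observed (-3, -2), so layer 3 was active.

yes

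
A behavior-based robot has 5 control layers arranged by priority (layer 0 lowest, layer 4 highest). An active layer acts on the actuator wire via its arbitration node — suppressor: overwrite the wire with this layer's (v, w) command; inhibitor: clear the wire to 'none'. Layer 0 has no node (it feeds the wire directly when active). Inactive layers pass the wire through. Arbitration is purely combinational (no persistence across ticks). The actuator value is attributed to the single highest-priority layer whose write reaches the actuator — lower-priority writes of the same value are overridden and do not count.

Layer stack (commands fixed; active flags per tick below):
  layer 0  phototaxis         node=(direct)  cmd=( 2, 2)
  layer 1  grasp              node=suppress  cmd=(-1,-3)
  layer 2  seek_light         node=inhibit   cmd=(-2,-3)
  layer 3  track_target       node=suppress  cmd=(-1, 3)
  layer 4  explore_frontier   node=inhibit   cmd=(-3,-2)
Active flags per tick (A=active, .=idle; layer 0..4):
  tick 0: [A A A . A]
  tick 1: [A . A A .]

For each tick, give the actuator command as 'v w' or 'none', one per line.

none
-1 3

tick 0:
  layer 0 (phototaxis) active — direct: (2, 2)
  layer 1 (grasp) active — suppresses: (-1, -3)
  layer 2 (seek_light) active — inhibits: none
  layer 3 (track_target) idle — unchanged: none
  layer 4 (explore_frontier) active — inhibits: none
  → actuator none
tick 1:
  layer 0 (phototaxis) active — direct: (2, 2)
  layer 1 (grasp) idle — unchanged: (2, 2)
  layer 2 (seek_light) active — inhibits: none
  layer 3 (track_target) active — suppresses: (-1, 3)
  layer 4 (explore_frontier) idle — unchanged: (-1, 3)
  → actuator (-1, 3)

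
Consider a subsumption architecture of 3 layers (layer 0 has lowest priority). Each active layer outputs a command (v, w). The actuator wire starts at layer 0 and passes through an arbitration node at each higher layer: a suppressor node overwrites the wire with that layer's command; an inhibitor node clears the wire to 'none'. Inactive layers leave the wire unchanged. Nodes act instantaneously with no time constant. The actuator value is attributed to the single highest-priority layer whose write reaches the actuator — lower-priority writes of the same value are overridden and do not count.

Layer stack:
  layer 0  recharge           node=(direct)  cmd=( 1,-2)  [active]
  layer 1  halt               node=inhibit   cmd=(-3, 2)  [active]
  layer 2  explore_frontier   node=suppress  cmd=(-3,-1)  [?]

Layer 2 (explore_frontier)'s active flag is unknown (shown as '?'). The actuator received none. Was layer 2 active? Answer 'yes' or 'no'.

no

If layer 2 is active=yes:
  actuator would be (-3, -1)
If layer 2 is active=no:
  actuator would be none
Observed none, so layer 2 was idle.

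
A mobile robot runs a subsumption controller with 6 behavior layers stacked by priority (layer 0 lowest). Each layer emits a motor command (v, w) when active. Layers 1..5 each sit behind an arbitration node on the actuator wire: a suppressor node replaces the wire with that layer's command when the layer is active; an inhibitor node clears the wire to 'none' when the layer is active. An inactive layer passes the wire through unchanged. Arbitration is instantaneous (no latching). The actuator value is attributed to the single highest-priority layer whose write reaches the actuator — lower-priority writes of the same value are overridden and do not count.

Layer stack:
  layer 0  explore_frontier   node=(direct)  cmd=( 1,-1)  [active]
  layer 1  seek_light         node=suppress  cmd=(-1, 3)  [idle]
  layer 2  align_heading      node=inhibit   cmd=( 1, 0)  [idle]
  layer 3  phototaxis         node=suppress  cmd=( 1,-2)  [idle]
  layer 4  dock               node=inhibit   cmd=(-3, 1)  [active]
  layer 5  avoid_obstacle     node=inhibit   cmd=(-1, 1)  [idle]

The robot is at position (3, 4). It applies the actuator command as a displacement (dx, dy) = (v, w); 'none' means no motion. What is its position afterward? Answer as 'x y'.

3 4

L0 explore_frontier: active, feeds wire = (1, -1)
L1 seek_light: idle → wire stays (1, -1)
L2 align_heading: idle → wire stays (1, -1)
L3 phototaxis: idle → wire stays (1, -1)
L4 dock: active, inhibitor → wire = none
L5 avoid_obstacle: idle → wire stays none
actuator = none
position: (3, 4) + none = (3, 4)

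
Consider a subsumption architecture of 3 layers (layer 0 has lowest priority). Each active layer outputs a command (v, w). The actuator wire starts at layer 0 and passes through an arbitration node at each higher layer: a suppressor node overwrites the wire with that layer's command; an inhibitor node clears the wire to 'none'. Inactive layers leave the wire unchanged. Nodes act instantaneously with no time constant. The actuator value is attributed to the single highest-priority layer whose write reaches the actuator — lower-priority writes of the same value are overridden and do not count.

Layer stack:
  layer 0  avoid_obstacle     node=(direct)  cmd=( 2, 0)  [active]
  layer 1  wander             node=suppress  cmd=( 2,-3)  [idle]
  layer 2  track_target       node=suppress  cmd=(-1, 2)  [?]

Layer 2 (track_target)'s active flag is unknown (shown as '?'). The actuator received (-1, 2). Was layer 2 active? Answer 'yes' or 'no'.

yes

If layer 2 is active=yes:
  actuator would be (-1, 2)
If layer 2 is active=no:
  actuator would be (2, 0)
Observed (-1, 2), so layer 2 was active.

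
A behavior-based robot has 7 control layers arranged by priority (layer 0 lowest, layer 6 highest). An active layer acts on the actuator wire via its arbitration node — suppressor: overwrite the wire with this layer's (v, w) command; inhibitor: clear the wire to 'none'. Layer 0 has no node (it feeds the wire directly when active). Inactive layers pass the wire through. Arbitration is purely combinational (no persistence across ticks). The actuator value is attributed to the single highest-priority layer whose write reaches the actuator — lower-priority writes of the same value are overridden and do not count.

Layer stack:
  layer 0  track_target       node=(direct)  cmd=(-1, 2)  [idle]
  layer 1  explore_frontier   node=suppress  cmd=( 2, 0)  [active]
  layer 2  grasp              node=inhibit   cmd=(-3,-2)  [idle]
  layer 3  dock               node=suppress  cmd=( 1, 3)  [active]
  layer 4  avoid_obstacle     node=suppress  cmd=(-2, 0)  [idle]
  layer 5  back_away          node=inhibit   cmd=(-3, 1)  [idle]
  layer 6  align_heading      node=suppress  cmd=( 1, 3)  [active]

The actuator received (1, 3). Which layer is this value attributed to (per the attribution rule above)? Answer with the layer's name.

layer 0 (track_target) idle — none
layer 1 (explore_frontier) active — suppresses: (2, 0)
layer 2 (grasp) idle — unchanged: (2, 0)
layer 3 (dock) active — suppresses: (1, 3)
layer 4 (avoid_obstacle) idle — unchanged: (1, 3)
layer 5 (back_away) idle — unchanged: (1, 3)
layer 6 (align_heading) active — suppresses: (1, 3)
→ actuator (1, 3)
last writer: layer 6 = align_heading

align_heading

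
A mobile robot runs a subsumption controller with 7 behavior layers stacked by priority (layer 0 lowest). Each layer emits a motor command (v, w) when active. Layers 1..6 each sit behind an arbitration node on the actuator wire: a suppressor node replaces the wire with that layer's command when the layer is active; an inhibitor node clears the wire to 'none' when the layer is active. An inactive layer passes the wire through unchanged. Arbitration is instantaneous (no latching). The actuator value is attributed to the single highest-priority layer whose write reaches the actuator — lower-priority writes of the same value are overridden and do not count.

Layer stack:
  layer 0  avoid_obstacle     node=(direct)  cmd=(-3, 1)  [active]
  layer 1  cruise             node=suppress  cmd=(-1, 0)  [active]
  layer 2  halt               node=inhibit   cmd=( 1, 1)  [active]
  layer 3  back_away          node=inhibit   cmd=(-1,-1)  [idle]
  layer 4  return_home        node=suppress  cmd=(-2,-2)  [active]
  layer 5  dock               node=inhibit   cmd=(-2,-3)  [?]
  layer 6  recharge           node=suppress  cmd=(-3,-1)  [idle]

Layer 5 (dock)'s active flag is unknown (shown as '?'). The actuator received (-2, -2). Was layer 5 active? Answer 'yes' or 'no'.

no

If layer 5 is active=yes:
  actuator would be none
If layer 5 is active=no:
  actuator would be (-2, -2)
Observed (-2, -2), so layer 5 was idle.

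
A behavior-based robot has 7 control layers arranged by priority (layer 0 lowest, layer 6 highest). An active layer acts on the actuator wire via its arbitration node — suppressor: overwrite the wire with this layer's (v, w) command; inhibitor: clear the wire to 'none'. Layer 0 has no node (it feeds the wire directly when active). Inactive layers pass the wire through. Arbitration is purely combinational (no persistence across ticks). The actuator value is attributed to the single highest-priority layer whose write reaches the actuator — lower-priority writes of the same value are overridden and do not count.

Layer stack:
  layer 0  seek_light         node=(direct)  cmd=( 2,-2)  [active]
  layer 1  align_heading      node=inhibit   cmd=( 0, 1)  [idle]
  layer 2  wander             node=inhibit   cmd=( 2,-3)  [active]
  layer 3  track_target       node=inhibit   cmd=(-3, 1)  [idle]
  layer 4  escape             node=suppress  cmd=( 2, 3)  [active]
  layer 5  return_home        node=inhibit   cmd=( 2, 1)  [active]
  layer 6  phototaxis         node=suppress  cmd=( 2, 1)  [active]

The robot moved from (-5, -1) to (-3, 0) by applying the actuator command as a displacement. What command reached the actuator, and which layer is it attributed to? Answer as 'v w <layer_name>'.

2 1 phototaxis

displacement = (-3, 0) − (-5, -1) = (2, 1)
[0] seek_light on; wire := (2, -2)
[1] align_heading off; pass (2, -2)
[2] wander on (inhibit); wire := none
[3] track_target off; pass none
[4] escape on (suppress); wire := (2, 3)
[5] return_home on (inhibit); wire := none
[6] phototaxis on (suppress); wire := (2, 1)
output (2, 1) — from layer 6 (phototaxis)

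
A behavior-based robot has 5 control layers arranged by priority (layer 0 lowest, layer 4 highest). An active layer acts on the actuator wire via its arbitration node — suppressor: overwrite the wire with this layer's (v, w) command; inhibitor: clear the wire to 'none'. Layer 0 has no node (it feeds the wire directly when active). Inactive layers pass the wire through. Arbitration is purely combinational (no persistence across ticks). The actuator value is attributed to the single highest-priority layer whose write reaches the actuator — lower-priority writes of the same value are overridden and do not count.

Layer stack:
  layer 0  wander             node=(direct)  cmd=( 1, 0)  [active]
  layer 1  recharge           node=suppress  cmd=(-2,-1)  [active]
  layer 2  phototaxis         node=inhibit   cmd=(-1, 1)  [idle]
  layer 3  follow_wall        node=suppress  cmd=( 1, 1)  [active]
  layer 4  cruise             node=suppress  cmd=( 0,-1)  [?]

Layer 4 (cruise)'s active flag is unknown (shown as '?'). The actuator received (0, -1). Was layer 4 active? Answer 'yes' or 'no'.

If layer 4 is active=yes:
  actuator would be (0, -1)
If layer 4 is active=no:
  actuator would be (1, 1)
Observed (0, -1), so layer 4 was active.

yes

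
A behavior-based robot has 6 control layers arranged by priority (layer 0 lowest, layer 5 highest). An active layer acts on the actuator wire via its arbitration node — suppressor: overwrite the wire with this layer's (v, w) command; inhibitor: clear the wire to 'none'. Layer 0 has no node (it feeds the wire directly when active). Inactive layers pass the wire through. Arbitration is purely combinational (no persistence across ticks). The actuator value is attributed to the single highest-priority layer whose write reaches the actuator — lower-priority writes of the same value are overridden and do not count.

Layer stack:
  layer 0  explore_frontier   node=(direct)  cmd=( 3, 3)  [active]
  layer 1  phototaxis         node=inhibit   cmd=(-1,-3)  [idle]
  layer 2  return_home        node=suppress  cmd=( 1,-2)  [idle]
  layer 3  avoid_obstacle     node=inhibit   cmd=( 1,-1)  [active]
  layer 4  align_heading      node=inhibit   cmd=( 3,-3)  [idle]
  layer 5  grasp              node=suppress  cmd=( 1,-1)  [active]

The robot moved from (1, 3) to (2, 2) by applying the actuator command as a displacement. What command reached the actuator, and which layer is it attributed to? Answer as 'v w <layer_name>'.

displacement = (2, 2) − (1, 3) = (1, -1)
layer 0 (explore_frontier) active — direct: (3, 3)
layer 1 (phototaxis) idle — unchanged: (3, 3)
layer 2 (return_home) idle — unchanged: (3, 3)
layer 3 (avoid_obstacle) active — inhibits: none
layer 4 (align_heading) idle — unchanged: none
layer 5 (grasp) active — suppresses: (1, -1)
→ actuator (1, -1) — from layer 5 (grasp)

1 -1 grasp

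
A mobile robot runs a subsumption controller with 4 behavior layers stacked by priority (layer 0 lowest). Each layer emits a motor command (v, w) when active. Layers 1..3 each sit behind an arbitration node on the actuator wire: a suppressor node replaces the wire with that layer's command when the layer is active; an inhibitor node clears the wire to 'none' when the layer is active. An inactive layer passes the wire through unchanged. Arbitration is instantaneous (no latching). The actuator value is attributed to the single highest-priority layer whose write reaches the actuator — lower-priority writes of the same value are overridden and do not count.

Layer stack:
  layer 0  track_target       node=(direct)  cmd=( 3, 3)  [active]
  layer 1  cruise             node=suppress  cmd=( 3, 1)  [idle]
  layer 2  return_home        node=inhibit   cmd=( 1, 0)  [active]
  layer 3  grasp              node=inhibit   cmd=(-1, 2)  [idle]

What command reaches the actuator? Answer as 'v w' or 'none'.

[0] track_target on; wire := (3, 3)
[1] cruise off; pass (3, 3)
[2] return_home on (inhibit); wire := none
[3] grasp off; pass none
output none

none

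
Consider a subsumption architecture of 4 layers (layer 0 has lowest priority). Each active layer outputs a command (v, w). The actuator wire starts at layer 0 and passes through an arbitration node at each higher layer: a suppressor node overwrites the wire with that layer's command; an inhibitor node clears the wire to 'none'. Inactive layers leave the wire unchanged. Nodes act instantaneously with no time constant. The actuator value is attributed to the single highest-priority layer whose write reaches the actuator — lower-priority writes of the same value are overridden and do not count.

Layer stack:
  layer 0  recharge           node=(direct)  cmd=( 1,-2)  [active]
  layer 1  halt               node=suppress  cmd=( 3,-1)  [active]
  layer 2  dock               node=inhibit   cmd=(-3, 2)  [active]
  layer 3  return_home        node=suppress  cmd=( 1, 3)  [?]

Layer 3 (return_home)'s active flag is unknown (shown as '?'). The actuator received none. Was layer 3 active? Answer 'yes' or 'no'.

no

If layer 3 is active=yes:
  actuator would be (1, 3)
If layer 3 is active=no:
  actuator would be none
Observed none, so layer 3 was idle.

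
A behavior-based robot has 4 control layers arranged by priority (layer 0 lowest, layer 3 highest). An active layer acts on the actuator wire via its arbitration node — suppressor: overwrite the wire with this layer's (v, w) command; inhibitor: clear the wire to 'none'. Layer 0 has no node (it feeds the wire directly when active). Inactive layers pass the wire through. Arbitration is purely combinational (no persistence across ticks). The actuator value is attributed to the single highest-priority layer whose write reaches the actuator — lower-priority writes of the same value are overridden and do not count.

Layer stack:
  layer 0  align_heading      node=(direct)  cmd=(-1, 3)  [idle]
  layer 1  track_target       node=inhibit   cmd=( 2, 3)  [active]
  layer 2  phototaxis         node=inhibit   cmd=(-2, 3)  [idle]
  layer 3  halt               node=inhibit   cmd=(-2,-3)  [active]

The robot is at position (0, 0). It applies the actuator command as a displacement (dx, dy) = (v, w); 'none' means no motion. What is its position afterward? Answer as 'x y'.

0 0

layer 0 (align_heading) idle — none
layer 1 (track_target) active — inhibits: none
layer 2 (phototaxis) idle — unchanged: none
layer 3 (halt) active — inhibits: none
→ actuator none
position: (0, 0) + none = (0, 0)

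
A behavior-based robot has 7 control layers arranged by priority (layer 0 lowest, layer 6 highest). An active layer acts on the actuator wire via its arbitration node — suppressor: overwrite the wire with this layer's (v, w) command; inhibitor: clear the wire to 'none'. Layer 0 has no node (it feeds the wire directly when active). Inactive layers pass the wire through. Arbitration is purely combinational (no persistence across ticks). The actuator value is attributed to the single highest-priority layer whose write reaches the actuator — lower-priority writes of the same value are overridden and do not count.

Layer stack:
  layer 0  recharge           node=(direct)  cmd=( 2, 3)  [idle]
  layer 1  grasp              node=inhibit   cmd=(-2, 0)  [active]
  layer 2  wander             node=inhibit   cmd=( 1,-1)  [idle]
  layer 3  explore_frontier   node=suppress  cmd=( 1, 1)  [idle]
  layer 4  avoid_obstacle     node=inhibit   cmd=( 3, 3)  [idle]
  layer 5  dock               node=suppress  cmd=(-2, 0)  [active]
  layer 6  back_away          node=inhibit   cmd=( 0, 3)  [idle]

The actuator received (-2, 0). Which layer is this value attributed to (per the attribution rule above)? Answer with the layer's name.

dock

layer 0 (recharge) idle — none
layer 1 (grasp) active — inhibits: none
layer 2 (wander) idle — unchanged: none
layer 3 (explore_frontier) idle — unchanged: none
layer 4 (avoid_obstacle) idle — unchanged: none
layer 5 (dock) active — suppresses: (-2, 0)
layer 6 (back_away) idle — unchanged: (-2, 0)
→ actuator (-2, 0)
last writer: layer 5 = dock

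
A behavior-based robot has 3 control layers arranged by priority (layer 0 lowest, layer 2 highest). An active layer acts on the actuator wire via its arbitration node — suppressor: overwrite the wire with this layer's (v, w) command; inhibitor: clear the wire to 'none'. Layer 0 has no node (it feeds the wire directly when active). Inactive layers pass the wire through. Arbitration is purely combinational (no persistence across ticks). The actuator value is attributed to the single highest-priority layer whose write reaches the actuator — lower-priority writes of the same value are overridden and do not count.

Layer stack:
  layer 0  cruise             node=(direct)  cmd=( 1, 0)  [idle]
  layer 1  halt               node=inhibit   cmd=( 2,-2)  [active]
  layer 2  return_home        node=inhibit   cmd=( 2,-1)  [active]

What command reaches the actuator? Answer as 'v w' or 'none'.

none

L0 cruise: idle → wire = none
L1 halt: active, inhibitor → wire = none
L2 return_home: active, inhibitor → wire = none
actuator = none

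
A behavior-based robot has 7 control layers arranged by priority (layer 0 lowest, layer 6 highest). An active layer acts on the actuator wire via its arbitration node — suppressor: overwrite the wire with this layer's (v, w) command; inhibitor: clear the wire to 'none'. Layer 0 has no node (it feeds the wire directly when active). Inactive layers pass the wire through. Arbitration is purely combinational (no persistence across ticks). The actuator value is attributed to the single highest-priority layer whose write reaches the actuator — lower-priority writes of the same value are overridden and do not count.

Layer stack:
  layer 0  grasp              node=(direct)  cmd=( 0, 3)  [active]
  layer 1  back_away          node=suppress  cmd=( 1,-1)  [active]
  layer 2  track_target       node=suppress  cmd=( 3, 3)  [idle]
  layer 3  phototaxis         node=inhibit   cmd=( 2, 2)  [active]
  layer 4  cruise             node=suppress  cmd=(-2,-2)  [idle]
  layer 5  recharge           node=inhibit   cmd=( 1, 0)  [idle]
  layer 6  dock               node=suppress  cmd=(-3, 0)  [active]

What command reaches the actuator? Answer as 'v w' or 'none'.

L0 grasp: active, feeds wire = (0, 3)
L1 back_away: active, suppressor → wire = (1, -1)
L2 track_target: idle → wire stays (1, -1)
L3 phototaxis: active, inhibitor → wire = none
L4 cruise: idle → wire stays none
L5 recharge: idle → wire stays none
L6 dock: active, suppressor → wire = (-3, 0)
actuator = (-3, 0)

-3 0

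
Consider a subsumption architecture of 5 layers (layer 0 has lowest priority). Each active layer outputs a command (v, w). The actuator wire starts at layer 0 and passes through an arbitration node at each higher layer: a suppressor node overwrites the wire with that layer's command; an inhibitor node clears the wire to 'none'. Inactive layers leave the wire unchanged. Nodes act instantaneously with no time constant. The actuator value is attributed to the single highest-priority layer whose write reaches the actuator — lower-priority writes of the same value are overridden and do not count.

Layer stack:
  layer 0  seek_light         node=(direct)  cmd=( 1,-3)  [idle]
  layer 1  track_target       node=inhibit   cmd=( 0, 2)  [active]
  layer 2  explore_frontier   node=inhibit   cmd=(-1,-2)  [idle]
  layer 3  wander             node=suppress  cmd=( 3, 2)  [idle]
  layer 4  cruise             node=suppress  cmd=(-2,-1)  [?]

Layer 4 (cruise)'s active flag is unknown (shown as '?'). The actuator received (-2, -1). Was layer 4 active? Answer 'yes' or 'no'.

yes

If layer 4 is active=yes:
  actuator would be (-2, -1)
If layer 4 is active=no:
  actuator would be none
Observed (-2, -1), so layer 4 was active.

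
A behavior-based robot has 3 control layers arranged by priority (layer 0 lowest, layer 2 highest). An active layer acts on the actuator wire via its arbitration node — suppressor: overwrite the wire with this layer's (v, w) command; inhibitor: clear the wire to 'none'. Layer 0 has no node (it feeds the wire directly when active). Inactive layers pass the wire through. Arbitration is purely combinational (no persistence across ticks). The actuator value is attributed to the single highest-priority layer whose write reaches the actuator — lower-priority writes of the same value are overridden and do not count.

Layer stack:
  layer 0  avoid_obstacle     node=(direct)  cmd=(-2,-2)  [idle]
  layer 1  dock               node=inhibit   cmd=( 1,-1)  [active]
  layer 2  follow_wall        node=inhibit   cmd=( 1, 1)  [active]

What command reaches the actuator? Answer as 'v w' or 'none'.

L0 avoid_obstacle: idle → wire = none
L1 dock: active, inhibitor → wire = none
L2 follow_wall: active, inhibitor → wire = none
actuator = none

none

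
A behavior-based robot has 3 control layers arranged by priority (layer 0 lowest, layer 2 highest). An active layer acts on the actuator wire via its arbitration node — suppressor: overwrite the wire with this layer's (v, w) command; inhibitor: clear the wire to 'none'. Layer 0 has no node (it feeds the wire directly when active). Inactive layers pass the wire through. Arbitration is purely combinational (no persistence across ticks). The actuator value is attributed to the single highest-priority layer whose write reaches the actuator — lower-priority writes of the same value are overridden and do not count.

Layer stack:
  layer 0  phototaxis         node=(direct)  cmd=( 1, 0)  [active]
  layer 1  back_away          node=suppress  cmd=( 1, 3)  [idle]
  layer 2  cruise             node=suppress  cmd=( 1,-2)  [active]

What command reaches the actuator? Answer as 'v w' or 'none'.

1 -2

L0 phototaxis: active, feeds wire = (1, 0)
L1 back_away: idle → wire stays (1, 0)
L2 cruise: active, suppressor → wire = (1, -2)
actuator = (1, -2)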